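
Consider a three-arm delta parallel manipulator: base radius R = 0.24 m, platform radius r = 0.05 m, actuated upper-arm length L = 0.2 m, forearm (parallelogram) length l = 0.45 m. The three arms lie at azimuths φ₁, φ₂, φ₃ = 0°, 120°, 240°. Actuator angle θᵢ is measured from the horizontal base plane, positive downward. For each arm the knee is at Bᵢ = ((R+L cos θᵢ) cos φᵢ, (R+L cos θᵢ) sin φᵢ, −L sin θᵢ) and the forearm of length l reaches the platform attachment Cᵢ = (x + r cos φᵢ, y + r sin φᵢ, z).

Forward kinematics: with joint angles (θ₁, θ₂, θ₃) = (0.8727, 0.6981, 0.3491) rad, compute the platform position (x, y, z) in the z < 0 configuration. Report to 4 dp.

(-0.0579, -0.0470, -0.3952)

φ1=0.0°: virtual centre (0.3186, 0.0000, -0.1532), radius l
φ2=120.0°: virtual centre (-0.1716, 0.2972, -0.1286), radius l
φ3=240.0°: virtual centre (-0.1890, -0.3273, -0.0684), radius l
|S₂|²−|S₁|² = 0.0094;  |S₃|²−|S₁|² = 0.0226
[-0.9803 0.5945 0.0493]·P = 0.0094;  [-1.0150 -0.6546 0.1696]·P = 0.0226
det = 1.2451;  x = -0.0157+0.1069z,  y = -0.0101+0.0933z
into |P−S₁|² = l²: 1.0201z² + 0.2331z + -0.0672 = 0;  Δ = 0.3285;  z = -0.3952 or 0.1667 → z<0 root = -0.3952
x = -0.0579, y = -0.0470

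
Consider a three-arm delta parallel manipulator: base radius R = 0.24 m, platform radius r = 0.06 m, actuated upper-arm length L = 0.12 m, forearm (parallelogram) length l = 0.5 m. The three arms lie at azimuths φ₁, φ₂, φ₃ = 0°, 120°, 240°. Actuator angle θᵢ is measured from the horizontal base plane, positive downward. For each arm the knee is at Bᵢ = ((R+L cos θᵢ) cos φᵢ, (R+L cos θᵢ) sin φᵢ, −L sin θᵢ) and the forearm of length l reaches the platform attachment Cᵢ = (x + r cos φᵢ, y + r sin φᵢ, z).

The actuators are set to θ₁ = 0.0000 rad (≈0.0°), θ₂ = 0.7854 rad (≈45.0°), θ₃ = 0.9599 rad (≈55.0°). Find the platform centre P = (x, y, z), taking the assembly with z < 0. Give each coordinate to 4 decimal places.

(0.1179, 0.0227, -0.4651)

φ1=0.0°: virtual centre (0.3000, 0.0000, 0.0000), radius l
S2 = (0.2649·cos120.0°, 0.2649·sin120.0°, -0.0849) = (-0.1324, 0.2294, -0.0849)
arm 3 at φ=240.0°: ρ3 = 0.2488;  S3 = (-0.1244, -0.2155, -0.0983)
eliminate P² terms by subtracting sphere 1 from 2 and 3
linear system: -0.8649x+0.4587y = -0.0127−-0.1697z; -0.8488x+-0.4310y = -0.0184−-0.1966z
det = 0.7621;  x = 0.0182+-0.2143z,  y = 0.0068+-0.0341z
sphere 1 gives Az²+Bz+C=0 with A=1.0471, B=0.1203, C=-0.1706;  B²−4AC=0.7289;  roots -0.4651, 0.3502;  negative root z = -0.4651
x = 0.1179, y = 0.0227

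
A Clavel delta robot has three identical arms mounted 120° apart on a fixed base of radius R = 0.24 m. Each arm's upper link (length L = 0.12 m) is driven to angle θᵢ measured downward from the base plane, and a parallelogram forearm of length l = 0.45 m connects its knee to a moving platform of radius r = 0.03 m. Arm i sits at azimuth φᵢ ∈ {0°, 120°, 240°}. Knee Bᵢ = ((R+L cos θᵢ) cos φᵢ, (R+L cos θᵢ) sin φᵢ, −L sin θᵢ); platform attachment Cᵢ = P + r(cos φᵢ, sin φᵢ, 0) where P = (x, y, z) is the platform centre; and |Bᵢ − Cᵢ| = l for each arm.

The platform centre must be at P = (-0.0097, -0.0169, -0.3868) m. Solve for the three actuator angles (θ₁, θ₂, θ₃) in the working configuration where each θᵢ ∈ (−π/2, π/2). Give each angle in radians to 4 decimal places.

rotate P by −φ1: (-0.0097, -0.0169, -0.3868)
  A cos θ + B sin θ = C:  0.2197·cos θ + -0.3868·sin θ = -0.0419
  θ1 = atan2(B,A) + arccos(C/0.4448) = 0.6110
arm 2 (φ=120.0°): x'=-0.0098, y'=0.0169
  A=0.2198, B=-0.3868, C=(l²−L²−A²−y'²−z²)/(2L)=-0.0421
  γ=atan2(-0.3868,0.2198)=-1.0541;  ψ=arccos(-0.0946)=1.6656;  θ2=γ+ψ≈0.6115
arm 3 (φ=240.0°): x'=0.0195, y'=0.0000
  e−x'=0.1905;  (l²−L²−(e−x')²−y'²−z²)/2L = 0.0091
  √(A²+B²)=0.4312;  θ3 = -1.1131+1.5496 ≈ 0.4365

θ₁ = 0.6110, θ₂ = 0.6115, θ₃ = 0.4365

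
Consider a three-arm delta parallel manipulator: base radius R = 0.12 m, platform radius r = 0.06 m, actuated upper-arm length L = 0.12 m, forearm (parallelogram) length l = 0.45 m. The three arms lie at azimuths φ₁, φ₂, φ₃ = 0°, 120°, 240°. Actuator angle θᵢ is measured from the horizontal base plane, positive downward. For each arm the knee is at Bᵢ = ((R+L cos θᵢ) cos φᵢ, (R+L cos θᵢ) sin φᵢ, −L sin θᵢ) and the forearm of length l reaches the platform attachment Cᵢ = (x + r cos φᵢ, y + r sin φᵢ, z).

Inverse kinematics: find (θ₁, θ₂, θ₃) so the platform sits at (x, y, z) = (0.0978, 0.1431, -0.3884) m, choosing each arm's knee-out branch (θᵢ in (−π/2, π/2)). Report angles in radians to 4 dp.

θ₁ = -0.2615, θ₂ = -0.1742, θ₃ = 0.6984

φ1=0.0° → target in arm frame (0.0978, 0.1431)
  A cos θ + B sin θ = C:  -0.0378·cos θ + -0.3884·sin θ = 0.0639
  γ=atan2(-0.3884,-0.0378)=-1.6678;  ψ=arccos(0.1638)=1.4063;  θ1=γ+ψ≈-0.2615
φ2=120.0° → target in arm frame (0.0750, -0.1562)
  A cos θ + B sin θ = C:  -0.0150·cos θ + -0.3884·sin θ = 0.0525
  θ2 = atan2(B,A) + arccos(C/0.3887) = -0.1742
φ3=240.0° → target in arm frame (-0.1728, 0.0131)
  A cos θ + B sin θ = C:  0.2328·cos θ + -0.3884·sin θ = -0.0714
  θ3 = atan2(B,A) + arccos(C/0.4528) = 0.6984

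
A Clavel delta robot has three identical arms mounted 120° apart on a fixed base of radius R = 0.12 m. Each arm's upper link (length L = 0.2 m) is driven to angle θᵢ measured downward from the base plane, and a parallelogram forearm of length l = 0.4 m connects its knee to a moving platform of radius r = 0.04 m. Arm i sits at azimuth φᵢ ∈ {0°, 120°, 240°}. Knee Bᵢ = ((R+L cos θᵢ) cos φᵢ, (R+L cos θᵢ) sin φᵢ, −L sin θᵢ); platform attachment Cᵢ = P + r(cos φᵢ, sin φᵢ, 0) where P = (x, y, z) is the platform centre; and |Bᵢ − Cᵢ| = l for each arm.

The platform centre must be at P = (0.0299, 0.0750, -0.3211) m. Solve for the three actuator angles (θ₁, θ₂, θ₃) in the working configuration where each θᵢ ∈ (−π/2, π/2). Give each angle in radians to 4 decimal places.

rotate P by −φ1: (0.0299, 0.0750, -0.3211)
  A=0.0501, B=-0.3211, C=(l²−L²−A²−y'²−z²)/(2L)=0.0219
  θ1 = atan2(B,A) + arccos(C/0.3250) = 0.0873
rotate P by −φ2: (0.0500, -0.0634, -0.3211)
  A=0.0300, B=-0.3211, C=(l²−L²−A²−y'²−z²)/(2L)=0.0299
  θ2 = atan2(B,A) + arccos(C/0.3225) = 0.0002
rotate P by −φ3: (-0.0799, -0.0116, -0.3211)
  A=0.1599, B=-0.3211, C=(l²−L²−A²−y'²−z²)/(2L)=-0.0220
  γ=atan2(-0.3211,0.1599)=-1.1088;  ψ=arccos(-0.0614)=1.6322;  θ3=γ+ψ≈0.5235

θ₁ = 0.0873, θ₂ = 0.0002, θ₃ = 0.5235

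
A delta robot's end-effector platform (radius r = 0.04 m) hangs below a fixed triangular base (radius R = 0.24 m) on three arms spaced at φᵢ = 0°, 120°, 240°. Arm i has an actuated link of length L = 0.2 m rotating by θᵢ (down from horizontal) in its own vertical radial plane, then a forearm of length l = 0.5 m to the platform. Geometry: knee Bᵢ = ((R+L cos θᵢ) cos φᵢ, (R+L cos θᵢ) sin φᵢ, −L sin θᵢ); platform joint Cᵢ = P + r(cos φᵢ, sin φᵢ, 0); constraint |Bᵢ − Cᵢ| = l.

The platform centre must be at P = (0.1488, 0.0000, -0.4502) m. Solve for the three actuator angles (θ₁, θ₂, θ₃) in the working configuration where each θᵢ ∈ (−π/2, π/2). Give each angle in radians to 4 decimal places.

φ1=0.0° → target in arm frame (0.1488, 0.0000)
  A cos θ + B sin θ = C:  0.0512·cos θ + -0.4502·sin θ = 0.0117
  θ1 = atan2(B,A) + arccos(C/0.4531) = 0.0873
rotate P by −φ2: (-0.0744, -0.1289, -0.4502)
  e−x'=0.2744;  (l²−L²−(e−x')²−y'²−z²)/2L = -0.2115
  γ=atan2(-0.4502,0.2744)=-1.0234;  ψ=arccos(-0.4011)=1.9835;  θ2=γ+ψ≈0.9601
arm 3 (φ=240.0°): x'=-0.0744, y'=0.1289
  A=0.2744, B=-0.4502, C=(l²−L²−A²−y'²−z²)/(2L)=-0.2115
  γ=atan2(-0.4502,0.2744)=-1.0234;  ψ=arccos(-0.4011)=1.9835;  θ3=γ+ψ≈0.9601

θ₁ = 0.0873, θ₂ = 0.9601, θ₃ = 0.9601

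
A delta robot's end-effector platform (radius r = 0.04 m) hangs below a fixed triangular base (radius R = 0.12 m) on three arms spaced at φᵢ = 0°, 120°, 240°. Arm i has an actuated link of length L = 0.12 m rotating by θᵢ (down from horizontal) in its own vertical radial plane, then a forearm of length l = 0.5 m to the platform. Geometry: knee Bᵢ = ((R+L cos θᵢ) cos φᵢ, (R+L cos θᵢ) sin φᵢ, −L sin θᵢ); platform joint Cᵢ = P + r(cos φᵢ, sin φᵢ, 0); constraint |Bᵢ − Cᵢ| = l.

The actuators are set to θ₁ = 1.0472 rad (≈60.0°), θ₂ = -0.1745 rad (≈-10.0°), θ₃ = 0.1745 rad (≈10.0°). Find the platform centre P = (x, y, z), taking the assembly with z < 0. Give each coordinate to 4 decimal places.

(-0.2156, 0.0548, -0.4512)

centre 1 = (0.1400·cos0.0°, 0.1400·sin0.0°, -0.1039) = (0.1400, 0.0000, -0.1039)
centre 2 = (0.1982·cos120.0°, 0.1982·sin120.0°, 0.0208) = (-0.0991, 0.1716, 0.0208)
φ3=240.0°: virtual centre (-0.0991, -0.1716, -0.0208), radius l
|centre ₂|²−|centre ₁|² = 0.0093;  |centre ₃|²−|centre ₁|² = 0.0093
[-0.4782 0.3433 0.2495]·P = 0.0093;  [-0.4782 -0.3433 0.1662]·P = 0.0093
det = 0.3283;  x = -0.0195+0.4347z,  y = 0.0000+-0.1214z
quadratic in z: (1.2037)z²+(0.0692)z+(-0.2138)=0, √Δ=1.0169 → z ∈ {-0.4512, 0.3937}; z = -0.4512 (taking z<0)
x = -0.2156, y = 0.0548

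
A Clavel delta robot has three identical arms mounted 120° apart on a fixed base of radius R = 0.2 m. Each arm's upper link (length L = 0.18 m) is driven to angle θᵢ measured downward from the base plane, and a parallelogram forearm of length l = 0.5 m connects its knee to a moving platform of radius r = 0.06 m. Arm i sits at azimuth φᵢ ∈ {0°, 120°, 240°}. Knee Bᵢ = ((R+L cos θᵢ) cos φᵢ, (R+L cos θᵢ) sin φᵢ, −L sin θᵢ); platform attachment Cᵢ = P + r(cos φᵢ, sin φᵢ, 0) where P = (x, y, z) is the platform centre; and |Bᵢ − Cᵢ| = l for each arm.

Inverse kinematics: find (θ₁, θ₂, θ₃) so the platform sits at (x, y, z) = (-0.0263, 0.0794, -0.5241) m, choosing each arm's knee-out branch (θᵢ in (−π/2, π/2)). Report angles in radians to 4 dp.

arm 1 (φ=0.0°): x'=-0.0263, y'=0.0794
  A=0.1663, B=-0.5241, C=(l²−L²−A²−y'²−z²)/(2L)=-0.2529
  θ1 = atan2(B,A) + arccos(C/0.5499) = 0.7852
φ2=120.0° → target in arm frame (0.0819, -0.0169)
  e−x'=0.0581;  (l²−L²−(e−x')²−y'²−z²)/2L = -0.1687
  γ=atan2(-0.5241,0.0581)=-1.4604;  ψ=arccos(-0.3200)=1.8965;  θ2=γ+ψ≈0.4361
φ3=240.0° → target in arm frame (-0.0556, -0.0625)
  A=0.1956, B=-0.5241, C=(l²−L²−A²−y'²−z²)/(2L)=-0.2757
  γ=atan2(-0.5241,0.1956)=-1.2136;  ψ=arccos(-0.4928)=2.0861;  θ3=γ+ψ≈0.8725

θ₁ = 0.7852, θ₂ = 0.4361, θ₃ = 0.8725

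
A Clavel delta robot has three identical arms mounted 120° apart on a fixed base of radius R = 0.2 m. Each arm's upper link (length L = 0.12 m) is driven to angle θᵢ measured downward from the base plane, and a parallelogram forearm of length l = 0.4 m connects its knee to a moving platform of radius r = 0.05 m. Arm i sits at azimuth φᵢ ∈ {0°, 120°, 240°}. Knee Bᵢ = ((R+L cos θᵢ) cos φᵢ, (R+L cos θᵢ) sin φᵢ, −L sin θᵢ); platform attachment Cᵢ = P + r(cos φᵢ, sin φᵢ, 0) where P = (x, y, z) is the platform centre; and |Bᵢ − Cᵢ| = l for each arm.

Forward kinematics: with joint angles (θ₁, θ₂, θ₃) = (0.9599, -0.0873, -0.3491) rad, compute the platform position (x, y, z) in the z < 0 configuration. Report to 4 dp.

φ1=0.0°: virtual centre (0.2188, 0.0000, -0.0983), radius l
arm 2 at φ=120.0°: ρ2 = 0.2695;  S2 = (-0.1348, 0.2334, 0.0105)
S3 = (0.2628·cos240.0°, 0.2628·sin240.0°, 0.0410) = (-0.1314, -0.2276, 0.0410)
|S₂|²−|S₁|² = 0.0152;  |S₃|²−|S₁|² = 0.0132
linear system: -0.7072x+0.4669y = 0.0152−0.2175z; -0.7004x+-0.4551y = 0.0132−0.2787z
Cramer: x(z) = -0.0202+0.3531z;  y(z) = 0.0021+0.0689z
sphere 1 gives Az²+Bz+C=0 with A=1.1294, B=0.0281, C=-0.0932;  B²−4AC=0.4219;  roots -0.3000, 0.2751;  negative root z = -0.3000
x = -0.1261, y = -0.0186

(-0.1261, -0.0186, -0.3000)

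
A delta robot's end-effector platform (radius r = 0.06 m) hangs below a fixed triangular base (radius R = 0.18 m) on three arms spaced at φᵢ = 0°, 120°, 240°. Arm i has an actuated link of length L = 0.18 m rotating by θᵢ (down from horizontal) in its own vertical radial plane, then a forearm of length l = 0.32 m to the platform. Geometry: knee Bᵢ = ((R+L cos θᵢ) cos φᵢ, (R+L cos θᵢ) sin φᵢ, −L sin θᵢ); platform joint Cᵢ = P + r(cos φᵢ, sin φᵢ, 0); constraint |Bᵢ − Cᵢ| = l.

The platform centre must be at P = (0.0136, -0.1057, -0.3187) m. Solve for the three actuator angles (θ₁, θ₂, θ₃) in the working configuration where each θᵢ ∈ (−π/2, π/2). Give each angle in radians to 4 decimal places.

arm 1 (φ=0.0°): x'=0.0136, y'=-0.1057
  A cos θ + B sin θ = C:  0.1064·cos θ + -0.3187·sin θ = -0.1502
  γ=atan2(-0.3187,0.1064)=-1.2486;  ψ=arccos(-0.4470)=2.0342;  θ1=γ+ψ≈0.7856
φ2=120.0° → target in arm frame (-0.0983, 0.0411)
  e−x'=0.2183;  (l²−L²−(e−x')²−y'²−z²)/2L = -0.2248
  θ2 = atan2(B,A) + arccos(C/0.3863) = 1.2217
rotate P by −φ3: (0.0847, 0.0646, -0.3187)
  A=0.0353, B=-0.3187, C=(l²−L²−A²−y'²−z²)/(2L)=-0.1027
  √(A²+B²)=0.3206;  θ3 = -1.4606+1.8970 ≈ 0.4364

θ₁ = 0.7856, θ₂ = 1.2217, θ₃ = 0.4364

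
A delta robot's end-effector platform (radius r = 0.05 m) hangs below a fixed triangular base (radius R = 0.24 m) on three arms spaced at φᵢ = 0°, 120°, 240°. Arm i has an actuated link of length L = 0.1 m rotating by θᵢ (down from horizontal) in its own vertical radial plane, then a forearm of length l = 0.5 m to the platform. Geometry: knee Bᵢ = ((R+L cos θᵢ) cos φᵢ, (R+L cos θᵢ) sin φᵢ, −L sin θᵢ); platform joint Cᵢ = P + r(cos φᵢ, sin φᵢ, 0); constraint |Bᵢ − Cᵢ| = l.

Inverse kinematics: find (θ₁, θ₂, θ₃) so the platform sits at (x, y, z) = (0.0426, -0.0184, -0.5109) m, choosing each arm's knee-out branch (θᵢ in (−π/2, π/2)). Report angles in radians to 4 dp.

θ₁ = 0.6980, θ₂ = 1.1347, θ₃ = 0.9602

φ1=0.0° → target in arm frame (0.0426, -0.0184)
  e−x'=0.1474;  (l²−L²−(e−x')²−y'²−z²)/2L = -0.2154
  γ=atan2(-0.5109,0.1474)=-1.2899;  ψ=arccos(-0.4051)=1.9879;  θ1=γ+ψ≈0.6980
rotate P by −φ2: (-0.0372, -0.0277, -0.5109)
  e−x'=0.2272;  (l²−L²−(e−x')²−y'²−z²)/2L = -0.3671
  √(A²+B²)=0.5592;  θ2 = -1.1523+2.2870 ≈ 1.1347
φ3=240.0° → target in arm frame (-0.0054, 0.0461)
  A=0.1954, B=-0.5109, C=(l²−L²−A²−y'²−z²)/(2L)=-0.3066
  γ=atan2(-0.5109,0.1954)=-1.2056;  ψ=arccos(-0.5604)=2.1657;  θ3=γ+ψ≈0.9602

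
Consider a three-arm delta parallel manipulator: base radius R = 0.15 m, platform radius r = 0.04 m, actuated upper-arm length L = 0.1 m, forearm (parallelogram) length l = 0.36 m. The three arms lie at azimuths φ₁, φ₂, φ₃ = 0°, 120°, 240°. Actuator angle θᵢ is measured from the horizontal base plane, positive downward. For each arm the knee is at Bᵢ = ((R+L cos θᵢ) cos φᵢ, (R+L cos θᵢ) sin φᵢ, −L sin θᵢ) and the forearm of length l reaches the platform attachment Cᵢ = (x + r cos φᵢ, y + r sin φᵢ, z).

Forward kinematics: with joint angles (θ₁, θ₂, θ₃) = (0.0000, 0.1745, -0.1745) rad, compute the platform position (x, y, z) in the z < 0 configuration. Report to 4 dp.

(0.0005, -0.0280, -0.2914)

φ1=0.0°: virtual centre (0.2100, 0.0000, 0.0000), radius l
arm 2 at φ=120.0°: e+L cos θ2 = 0.2085;  O2 = (-0.1042, 0.1806, -0.0174)
arm 3 at φ=240.0°: e+L cos θ3 = 0.2085;  O3 = (-0.1042, -0.1806, 0.0174)
|O₂|²−|O₁|² = -0.0003;  |O₃|²−|O₁|² = -0.0003
linear system: -0.6285x+0.3611y = -0.0003−-0.0347z; -0.6285x+-0.3611y = -0.0003−0.0347z
Cramer: x(z) = 0.0005+0.0000z;  y(z) = 0.0000+0.0962z
into |P−O₁|² = l²: 1.0092z² + 0.0000z + -0.0857 = 0;  Δ = 0.3461;  z = -0.2914 or 0.2914 → z<0 root = -0.2914
x = 0.0005, y = -0.0280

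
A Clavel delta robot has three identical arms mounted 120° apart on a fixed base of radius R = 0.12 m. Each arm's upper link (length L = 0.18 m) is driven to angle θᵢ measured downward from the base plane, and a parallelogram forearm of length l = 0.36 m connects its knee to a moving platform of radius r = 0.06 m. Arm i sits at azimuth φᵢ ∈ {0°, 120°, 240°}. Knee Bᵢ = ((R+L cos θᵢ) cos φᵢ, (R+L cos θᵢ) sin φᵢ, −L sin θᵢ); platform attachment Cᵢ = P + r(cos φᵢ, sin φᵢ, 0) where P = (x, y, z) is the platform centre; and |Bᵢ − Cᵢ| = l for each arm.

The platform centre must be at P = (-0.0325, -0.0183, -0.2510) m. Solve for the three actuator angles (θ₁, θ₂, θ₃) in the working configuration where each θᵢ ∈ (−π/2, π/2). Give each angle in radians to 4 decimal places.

θ₁ = 0.0872, θ₂ = -0.0873, θ₃ = -0.2614

φ1=0.0° → target in arm frame (-0.0325, -0.0183)
  A cos θ + B sin θ = C:  0.0925·cos θ + -0.2510·sin θ = 0.0703
  γ=atan2(-0.2510,0.0925)=-1.2177;  ψ=arccos(0.2628)=1.3049;  θ1=γ+ψ≈0.0872
rotate P by −φ2: (0.0004, 0.0373, -0.2510)
  A cos θ + B sin θ = C:  0.0596·cos θ + -0.2510·sin θ = 0.0813
  γ=atan2(-0.2510,0.0596)=-1.3377;  ψ=arccos(0.3150)=1.2503;  θ2=γ+ψ≈-0.0873
rotate P by −φ3: (0.0321, -0.0190, -0.2510)
  A cos θ + B sin θ = C:  0.0279·cos θ + -0.2510·sin θ = 0.0918
  θ3 = atan2(B,A) + arccos(C/0.2525) = -0.2614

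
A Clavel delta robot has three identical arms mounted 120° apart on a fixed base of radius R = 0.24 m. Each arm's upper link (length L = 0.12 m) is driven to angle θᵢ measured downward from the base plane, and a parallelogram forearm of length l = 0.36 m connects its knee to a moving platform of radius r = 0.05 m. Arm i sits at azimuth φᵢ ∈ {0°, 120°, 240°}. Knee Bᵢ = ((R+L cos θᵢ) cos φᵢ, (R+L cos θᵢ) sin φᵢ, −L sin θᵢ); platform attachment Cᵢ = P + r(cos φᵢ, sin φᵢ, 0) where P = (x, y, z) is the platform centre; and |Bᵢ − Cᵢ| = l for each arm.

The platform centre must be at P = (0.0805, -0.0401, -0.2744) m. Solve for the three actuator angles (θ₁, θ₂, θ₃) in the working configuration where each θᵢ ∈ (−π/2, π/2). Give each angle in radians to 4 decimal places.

θ₁ = -0.0004, θ₂ = 1.1341, θ₃ = 0.6981

rotate P by −φ1: (0.0805, -0.0401, -0.2744)
  e−x'=0.1095;  (l²−L²−(e−x')²−y'²−z²)/2L = 0.1096
  θ1 = atan2(B,A) + arccos(C/0.2954) = -0.0004
φ2=120.0° → target in arm frame (-0.0750, -0.0497)
  e−x'=0.2650;  (l²−L²−(e−x')²−y'²−z²)/2L = -0.1366
  γ=atan2(-0.2744,0.2650)=-0.8029;  ψ=arccos(-0.3580)=1.9369;  θ2=γ+ψ≈1.1341
rotate P by −φ3: (-0.0055, 0.0898, -0.2744)
  e−x'=0.1955;  (l²−L²−(e−x')²−y'²−z²)/2L = -0.0266
  θ3 = atan2(B,A) + arccos(C/0.3369) = 0.6981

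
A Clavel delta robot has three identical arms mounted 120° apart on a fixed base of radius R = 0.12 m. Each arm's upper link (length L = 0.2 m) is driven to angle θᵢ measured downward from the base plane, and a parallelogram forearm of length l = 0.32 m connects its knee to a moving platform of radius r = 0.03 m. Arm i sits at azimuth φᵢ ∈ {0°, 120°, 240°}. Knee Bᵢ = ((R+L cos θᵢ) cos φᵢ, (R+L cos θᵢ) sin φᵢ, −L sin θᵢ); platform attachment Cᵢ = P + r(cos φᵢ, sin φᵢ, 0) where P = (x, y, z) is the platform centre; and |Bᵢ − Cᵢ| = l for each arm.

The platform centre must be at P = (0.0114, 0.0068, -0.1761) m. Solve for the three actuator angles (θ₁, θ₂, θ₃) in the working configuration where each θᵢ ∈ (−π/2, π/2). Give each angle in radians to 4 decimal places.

φ1=0.0° → target in arm frame (0.0114, 0.0068)
  e−x'=0.0786;  (l²−L²−(e−x')²−y'²−z²)/2L = 0.0629
  θ1 = atan2(B,A) + arccos(C/0.1928) = 0.0875
rotate P by −φ2: (0.0002, -0.0133, -0.1761)
  A cos θ + B sin θ = C:  0.0898·cos θ + -0.1761·sin θ = 0.0579
  θ2 = atan2(B,A) + arccos(C/0.1977) = 0.1745
rotate P by −φ3: (-0.0116, 0.0065, -0.1761)
  A cos θ + B sin θ = C:  0.1016·cos θ + -0.1761·sin θ = 0.0526
  √(A²+B²)=0.2033;  θ3 = -1.0475+1.3093 ≈ 0.2617

θ₁ = 0.0875, θ₂ = 0.1745, θ₃ = 0.2617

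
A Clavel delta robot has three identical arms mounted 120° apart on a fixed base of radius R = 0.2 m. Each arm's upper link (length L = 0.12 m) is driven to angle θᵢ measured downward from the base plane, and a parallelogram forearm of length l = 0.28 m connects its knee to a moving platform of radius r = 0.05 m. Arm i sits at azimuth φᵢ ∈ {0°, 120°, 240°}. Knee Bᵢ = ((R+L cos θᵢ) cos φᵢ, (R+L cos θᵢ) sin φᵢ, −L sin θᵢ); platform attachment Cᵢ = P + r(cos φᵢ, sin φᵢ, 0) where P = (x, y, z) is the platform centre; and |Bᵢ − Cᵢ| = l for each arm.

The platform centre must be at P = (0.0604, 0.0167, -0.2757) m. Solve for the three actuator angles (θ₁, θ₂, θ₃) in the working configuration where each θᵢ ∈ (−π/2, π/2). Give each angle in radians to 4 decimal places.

θ₁ = 0.6106, θ₂ = 1.1345, θ₃ = 1.3092

φ1=0.0° → target in arm frame (0.0604, 0.0167)
  e−x'=0.0896;  (l²−L²−(e−x')²−y'²−z²)/2L = -0.0847
  γ=atan2(-0.2757,0.0896)=-1.2566;  ψ=arccos(-0.2920)=1.8671;  θ1=γ+ψ≈0.6106
rotate P by −φ2: (-0.0157, -0.0607, -0.2757)
  A=0.1657, B=-0.2757, C=(l²−L²−A²−y'²−z²)/(2L)=-0.1798
  θ2 = atan2(B,A) + arccos(C/0.3217) = 1.1345
φ3=240.0° → target in arm frame (-0.0447, 0.0440)
  e−x'=0.1947;  (l²−L²−(e−x')²−y'²−z²)/2L = -0.2160
  γ=atan2(-0.2757,0.1947)=-0.9560;  ψ=arccos(-0.6400)=2.2652;  θ3=γ+ψ≈1.3092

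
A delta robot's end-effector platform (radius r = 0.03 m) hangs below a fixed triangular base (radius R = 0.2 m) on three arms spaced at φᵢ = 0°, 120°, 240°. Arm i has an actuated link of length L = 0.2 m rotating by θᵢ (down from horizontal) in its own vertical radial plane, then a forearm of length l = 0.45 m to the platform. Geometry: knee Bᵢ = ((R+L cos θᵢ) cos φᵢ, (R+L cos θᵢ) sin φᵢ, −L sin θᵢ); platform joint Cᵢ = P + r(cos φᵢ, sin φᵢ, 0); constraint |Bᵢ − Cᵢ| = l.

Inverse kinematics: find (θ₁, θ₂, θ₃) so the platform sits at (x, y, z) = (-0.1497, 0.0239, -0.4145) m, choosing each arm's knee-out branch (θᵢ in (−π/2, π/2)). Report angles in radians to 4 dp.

φ1=0.0° → target in arm frame (-0.1497, 0.0239)
  e−x'=0.3197;  (l²−L²−(e−x')²−y'²−z²)/2L = -0.2802
  √(A²+B²)=0.5235;  θ1 = -0.9138+2.1357 ≈ 1.2219
rotate P by −φ2: (0.0955, 0.1177, -0.4145)
  A=0.0745, B=-0.4145, C=(l²−L²−A²−y'²−z²)/(2L)=-0.0718
  θ2 = atan2(B,A) + arccos(C/0.4211) = 0.3490
rotate P by −φ3: (0.0542, -0.1416, -0.4145)
  A cos θ + B sin θ = C:  0.1158·cos θ + -0.4145·sin θ = -0.1069
  √(A²+B²)=0.4304;  θ3 = -1.2983+1.8219 ≈ 0.5237

θ₁ = 1.2219, θ₂ = 0.3490, θ₃ = 0.5237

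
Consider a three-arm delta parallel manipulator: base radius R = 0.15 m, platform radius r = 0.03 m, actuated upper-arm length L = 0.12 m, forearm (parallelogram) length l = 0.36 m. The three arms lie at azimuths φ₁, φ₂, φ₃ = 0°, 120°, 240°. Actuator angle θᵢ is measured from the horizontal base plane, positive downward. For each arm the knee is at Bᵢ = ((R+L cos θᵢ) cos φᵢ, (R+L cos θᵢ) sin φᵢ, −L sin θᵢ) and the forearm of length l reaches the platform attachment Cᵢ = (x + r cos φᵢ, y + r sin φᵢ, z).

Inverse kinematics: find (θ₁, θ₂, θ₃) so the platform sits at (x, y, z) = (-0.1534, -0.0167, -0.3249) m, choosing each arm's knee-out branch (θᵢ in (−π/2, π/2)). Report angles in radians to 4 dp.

θ₁ = 1.3961, θ₂ = 0.3490, θ₃ = 0.1741

rotate P by −φ1: (-0.1534, -0.0167, -0.3249)
  e−x'=0.2734;  (l²−L²−(e−x')²−y'²−z²)/2L = -0.2724
  √(A²+B²)=0.4246;  θ1 = -0.8713+2.2674 ≈ 1.3961
φ2=120.0° → target in arm frame (0.0622, 0.1412)
  A=0.0578, B=-0.3249, C=(l²−L²−A²−y'²−z²)/(2L)=-0.0568
  √(A²+B²)=0.3300;  θ2 = -1.3948+1.7438 ≈ 0.3490
rotate P by −φ3: (0.0912, -0.1245, -0.3249)
  A=0.0288, B=-0.3249, C=(l²−L²−A²−y'²−z²)/(2L)=-0.0279
  √(A²+B²)=0.3262;  θ3 = -1.4823+1.6564 ≈ 0.1741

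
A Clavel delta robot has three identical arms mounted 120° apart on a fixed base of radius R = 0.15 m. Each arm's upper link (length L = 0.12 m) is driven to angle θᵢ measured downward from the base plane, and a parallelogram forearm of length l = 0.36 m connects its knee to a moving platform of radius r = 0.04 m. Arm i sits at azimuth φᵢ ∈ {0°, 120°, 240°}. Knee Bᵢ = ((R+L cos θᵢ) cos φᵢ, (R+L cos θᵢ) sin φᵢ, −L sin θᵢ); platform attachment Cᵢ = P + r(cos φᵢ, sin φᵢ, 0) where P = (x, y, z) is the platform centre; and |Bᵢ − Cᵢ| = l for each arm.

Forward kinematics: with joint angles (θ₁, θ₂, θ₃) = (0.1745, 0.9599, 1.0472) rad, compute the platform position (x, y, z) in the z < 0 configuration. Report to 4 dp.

φ1=0.0°: virtual centre (0.2282, 0.0000, -0.0208), radius l
φ2=120.0°: virtual centre (-0.0894, 0.1549, -0.0983), radius l
φ3=240.0°: virtual centre (-0.0850, -0.1472, -0.1039), radius l
eliminate P² terms by subtracting sphere 1 from 2 and 3
[-0.6352 0.3097 -0.1549]·P = -0.0109;  [-0.6264 -0.2944 -0.1662]·P = -0.0128
det = 0.3810;  x = 0.0188+-0.2548z,  y = 0.0035+-0.0224z
quadratic in z: (1.0654)z²+(0.1482)z+(-0.0853)=0, √Δ=0.6209 → z ∈ {-0.3610, 0.2218}; z = -0.3610 (taking z<0)
x = 0.1108, y = 0.0116

(0.1108, 0.0116, -0.3610)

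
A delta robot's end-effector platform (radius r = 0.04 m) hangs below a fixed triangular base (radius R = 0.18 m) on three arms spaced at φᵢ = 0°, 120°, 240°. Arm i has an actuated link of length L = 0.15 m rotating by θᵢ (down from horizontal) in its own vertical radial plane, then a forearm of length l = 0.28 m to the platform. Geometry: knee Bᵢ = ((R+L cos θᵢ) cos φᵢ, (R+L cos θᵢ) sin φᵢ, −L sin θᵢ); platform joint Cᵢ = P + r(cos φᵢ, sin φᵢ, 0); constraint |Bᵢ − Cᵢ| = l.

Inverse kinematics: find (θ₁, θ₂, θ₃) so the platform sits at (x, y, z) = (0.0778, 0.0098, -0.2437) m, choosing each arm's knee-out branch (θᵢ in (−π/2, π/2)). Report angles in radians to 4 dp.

arm 1 (φ=0.0°): x'=0.0778, y'=0.0098
  A cos θ + B sin θ = C:  0.0622·cos θ + -0.2437·sin θ = -0.0248
  √(A²+B²)=0.2515;  θ1 = -1.3209+1.6698 ≈ 0.3489
rotate P by −φ2: (-0.0304, -0.0723, -0.2437)
  A=0.1704, B=-0.2437, C=(l²−L²−A²−y'²−z²)/(2L)=-0.1258
  √(A²+B²)=0.2974;  θ2 = -0.9606+2.0078 ≈ 1.0472
rotate P by −φ3: (-0.0474, 0.0625, -0.2437)
  A=0.1874, B=-0.2437, C=(l²−L²−A²−y'²−z²)/(2L)=-0.1417
  √(A²+B²)=0.3074;  θ3 = -0.9153+2.0498 ≈ 1.1345

θ₁ = 0.3489, θ₂ = 1.0472, θ₃ = 1.1345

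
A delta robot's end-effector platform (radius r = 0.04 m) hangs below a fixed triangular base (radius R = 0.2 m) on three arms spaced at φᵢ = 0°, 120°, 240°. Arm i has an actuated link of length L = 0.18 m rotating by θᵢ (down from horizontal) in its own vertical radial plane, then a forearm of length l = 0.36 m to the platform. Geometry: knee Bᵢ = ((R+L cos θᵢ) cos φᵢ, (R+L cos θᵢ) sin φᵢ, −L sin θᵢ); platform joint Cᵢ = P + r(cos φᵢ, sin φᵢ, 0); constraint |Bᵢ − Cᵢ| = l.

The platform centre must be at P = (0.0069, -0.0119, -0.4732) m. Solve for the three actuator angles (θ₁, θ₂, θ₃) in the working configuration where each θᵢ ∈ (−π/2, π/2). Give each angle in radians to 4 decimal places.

θ₁ = 1.3092, θ₂ = 1.3963, θ₃ = 1.3094

φ1=0.0° → target in arm frame (0.0069, -0.0119)
  A=0.1531, B=-0.4732, C=(l²−L²−A²−y'²−z²)/(2L)=-0.4175
  √(A²+B²)=0.4974;  θ1 = -1.2579+2.5671 ≈ 1.3092
arm 2 (φ=120.0°): x'=-0.0138, y'=0.0000
  A cos θ + B sin θ = C:  0.1738·cos θ + -0.4732·sin θ = -0.4359
  γ=atan2(-0.4732,0.1738)=-1.2189;  ψ=arccos(-0.8646)=2.6152;  θ2=γ+ψ≈1.3963
rotate P by −φ3: (0.0069, 0.0119, -0.4732)
  A=0.1531, B=-0.4732, C=(l²−L²−A²−y'²−z²)/(2L)=-0.4175
  γ=atan2(-0.4732,0.1531)=-1.2578;  ψ=arccos(-0.8395)=2.5672;  θ3=γ+ψ≈1.3094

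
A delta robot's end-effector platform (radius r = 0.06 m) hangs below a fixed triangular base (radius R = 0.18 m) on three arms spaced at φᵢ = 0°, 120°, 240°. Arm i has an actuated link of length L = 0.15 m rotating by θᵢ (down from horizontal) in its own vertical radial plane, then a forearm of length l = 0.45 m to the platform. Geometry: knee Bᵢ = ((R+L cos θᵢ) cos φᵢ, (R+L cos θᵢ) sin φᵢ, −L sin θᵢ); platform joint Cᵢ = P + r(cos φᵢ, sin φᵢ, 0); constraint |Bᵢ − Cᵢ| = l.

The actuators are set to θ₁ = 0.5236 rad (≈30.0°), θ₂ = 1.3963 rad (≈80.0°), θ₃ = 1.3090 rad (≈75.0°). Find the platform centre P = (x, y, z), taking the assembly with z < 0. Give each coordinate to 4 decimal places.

(0.1483, -0.0149, -0.5131)

φ1=0.0°: virtual centre (0.2499, 0.0000, -0.0750), radius l
φ2=120.0°: virtual centre (-0.0730, 0.1265, -0.1477), radius l
arm 3 at φ=240.0°: (R−r)+L cos θ3 = 0.1588;  S3 = (-0.0794, -0.1375, -0.1449)
|S₂|²−|S₁|² = -0.0249;  |S₃|²−|S₁|² = -0.0219
plane₁₂: -0.6458x+0.2530y+-0.1454z = -0.0249
Cramer: x(z) = 0.0360-0.2189z;  y(z) = -0.0067+0.0160z
into |P−S₁|² = l²: 1.0482z² + 0.2435z + -0.1511 = 0;  Δ = 0.6927;  z = -0.5131 or 0.2809 → z<0 root = -0.5131
x = 0.1483, y = -0.0149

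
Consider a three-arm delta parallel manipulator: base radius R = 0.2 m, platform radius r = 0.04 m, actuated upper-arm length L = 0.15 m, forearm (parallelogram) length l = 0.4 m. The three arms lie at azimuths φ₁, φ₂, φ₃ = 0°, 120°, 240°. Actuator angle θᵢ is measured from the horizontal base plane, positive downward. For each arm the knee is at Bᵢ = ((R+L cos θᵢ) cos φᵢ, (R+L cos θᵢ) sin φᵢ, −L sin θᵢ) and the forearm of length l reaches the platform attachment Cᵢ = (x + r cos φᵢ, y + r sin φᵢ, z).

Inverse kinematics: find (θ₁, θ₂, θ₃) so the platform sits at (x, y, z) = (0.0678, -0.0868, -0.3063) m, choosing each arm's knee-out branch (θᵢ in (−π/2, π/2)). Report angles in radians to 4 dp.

φ1=0.0° → target in arm frame (0.0678, -0.0868)
  e−x'=0.0922;  (l²−L²−(e−x')²−y'²−z²)/2L = 0.0922
  γ=atan2(-0.3063,0.0922)=-1.2784;  ψ=arccos(0.2881)=1.2786;  θ1=γ+ψ≈0.0002
φ2=120.0° → target in arm frame (-0.1091, -0.0153)
  A cos θ + B sin θ = C:  0.2691·cos θ + -0.3063·sin θ = -0.0965
  θ2 = atan2(B,A) + arccos(C/0.4077) = 0.9598
φ3=240.0° → target in arm frame (0.0413, 0.1021)
  A=0.1187, B=-0.3063, C=(l²−L²−A²−y'²−z²)/(2L)=0.0639
  γ=atan2(-0.3063,0.1187)=-1.2010;  ψ=arccos(0.1944)=1.3752;  θ3=γ+ψ≈0.1742

θ₁ = 0.0002, θ₂ = 0.9598, θ₃ = 0.1742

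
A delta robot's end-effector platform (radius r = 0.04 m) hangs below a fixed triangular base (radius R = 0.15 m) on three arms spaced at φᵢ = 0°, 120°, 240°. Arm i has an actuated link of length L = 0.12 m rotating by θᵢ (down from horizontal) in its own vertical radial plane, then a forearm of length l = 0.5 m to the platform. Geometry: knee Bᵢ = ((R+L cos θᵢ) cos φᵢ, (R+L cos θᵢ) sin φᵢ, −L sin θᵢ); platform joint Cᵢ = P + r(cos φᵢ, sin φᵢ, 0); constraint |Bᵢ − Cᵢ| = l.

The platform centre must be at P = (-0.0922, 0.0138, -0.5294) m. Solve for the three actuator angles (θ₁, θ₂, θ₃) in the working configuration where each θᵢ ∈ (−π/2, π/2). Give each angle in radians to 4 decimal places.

rotate P by −φ1: (-0.0922, 0.0138, -0.5294)
  e−x'=0.2022;  (l²−L²−(e−x')²−y'²−z²)/2L = -0.3572
  θ1 = atan2(B,A) + arccos(C/0.5667) = 1.0469
rotate P by −φ2: (0.0581, 0.0729, -0.5294)
  A cos θ + B sin θ = C:  0.0519·cos θ + -0.5294·sin θ = -0.2195
  θ2 = atan2(B,A) + arccos(C/0.5319) = 0.5232
arm 3 (φ=240.0°): x'=0.0341, y'=-0.0867
  A cos θ + B sin θ = C:  0.0759·cos θ + -0.5294·sin θ = -0.2414
  γ=atan2(-0.5294,0.0759)=-1.4285;  ψ=arccos(-0.4514)=2.0392;  θ3=γ+ψ≈0.6107

θ₁ = 1.0469, θ₂ = 0.5232, θ₃ = 0.6107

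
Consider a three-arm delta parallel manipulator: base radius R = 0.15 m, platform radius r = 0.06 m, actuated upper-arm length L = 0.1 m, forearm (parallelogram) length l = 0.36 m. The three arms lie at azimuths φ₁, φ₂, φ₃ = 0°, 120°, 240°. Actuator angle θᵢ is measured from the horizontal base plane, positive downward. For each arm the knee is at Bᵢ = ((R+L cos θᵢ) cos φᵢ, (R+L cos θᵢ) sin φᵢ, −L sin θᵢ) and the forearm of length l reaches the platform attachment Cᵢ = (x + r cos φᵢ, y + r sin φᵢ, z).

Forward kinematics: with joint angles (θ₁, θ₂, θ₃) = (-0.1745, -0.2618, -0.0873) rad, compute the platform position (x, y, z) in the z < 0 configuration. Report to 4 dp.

(0.0001, 0.0144, -0.2891)

φ1=0.0°: virtual centre (0.1885, 0.0000, 0.0174), radius l
φ2=120.0°: virtual centre (-0.0933, 0.1616, 0.0259), radius l
centre 3 = (0.1896·cos240.0°, 0.1896·sin240.0°, 0.0087) = (-0.0948, -0.1642, 0.0087)
subtract pairs → two planes through P
plane₁₂: -0.5636x+0.3232y+0.0170z = -0.0003
Cramer: x(z) = 0.0001+0.0000z;  y(z) = -0.0008-0.0527z
into |P−centre ₁|² = l²: 1.0028z² + -0.0346z + -0.0938 = 0;  Δ = 0.3775;  z = -0.2891 or 0.3236 → z<0 root = -0.2891
x = 0.0001, y = 0.0144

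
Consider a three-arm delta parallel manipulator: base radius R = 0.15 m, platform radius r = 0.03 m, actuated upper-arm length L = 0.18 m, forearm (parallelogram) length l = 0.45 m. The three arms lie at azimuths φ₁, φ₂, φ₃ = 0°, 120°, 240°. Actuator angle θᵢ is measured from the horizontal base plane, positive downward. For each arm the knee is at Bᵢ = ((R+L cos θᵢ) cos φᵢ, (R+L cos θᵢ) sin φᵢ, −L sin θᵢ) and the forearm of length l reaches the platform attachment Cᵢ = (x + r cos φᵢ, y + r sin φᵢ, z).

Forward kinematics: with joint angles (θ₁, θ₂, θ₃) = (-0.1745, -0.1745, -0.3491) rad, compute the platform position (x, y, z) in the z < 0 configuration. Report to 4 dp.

(-0.0092, -0.0159, -0.2979)

arm 1 at φ=0.0°: (R−r)+L cos θ1 = 0.2973;  centre 1 = (0.2973, 0.0000, 0.0313)
centre 2 = (0.2973·cos120.0°, 0.2973·sin120.0°, 0.0313) = (-0.1486, 0.2574, 0.0313)
arm 3 at φ=240.0°: (R−r)+L cos θ3 = 0.2891;  centre 3 = (-0.1446, -0.2504, 0.0616)
eliminate P² terms by subtracting sphere 1 from 2 and 3
plane₁₂: -0.8918x+0.5149y+0.0000z = 0.0000
Cramer: x(z) = 0.0011+0.0346z;  y(z) = 0.0019+0.0600z
sphere 1 gives Az²+Bz+C=0 with A=1.0048, B=-0.0828, C=-0.1138;  B²−4AC=0.4643;  roots -0.2979, 0.3803;  negative root z = -0.2979
x = -0.0092, y = -0.0159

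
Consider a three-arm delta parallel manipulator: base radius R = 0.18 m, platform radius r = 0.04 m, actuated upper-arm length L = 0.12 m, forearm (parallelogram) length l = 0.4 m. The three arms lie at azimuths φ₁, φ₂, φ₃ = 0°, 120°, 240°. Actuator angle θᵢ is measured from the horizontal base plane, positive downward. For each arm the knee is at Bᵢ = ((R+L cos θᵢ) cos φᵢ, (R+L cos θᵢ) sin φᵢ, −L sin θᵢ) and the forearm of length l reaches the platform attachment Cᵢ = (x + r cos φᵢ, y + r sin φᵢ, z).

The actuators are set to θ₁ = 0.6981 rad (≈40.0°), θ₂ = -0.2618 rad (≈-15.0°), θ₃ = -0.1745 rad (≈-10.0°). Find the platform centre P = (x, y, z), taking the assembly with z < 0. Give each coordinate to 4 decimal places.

centre 1 = (0.2319·cos0.0°, 0.2319·sin0.0°, -0.0771) = (0.2319, 0.0000, -0.0771)
φ2=120.0°: virtual centre (-0.1280, 0.2216, 0.0311), radius l
centre 3 = (0.2582·cos240.0°, 0.2582·sin240.0°, 0.0208) = (-0.1291, -0.2236, 0.0208)
subtract pairs → two planes through P
plane₁₂: -0.7198x+0.4433y+0.2164z = 0.0067
Cramer: x(z) = -0.0098+0.2860z;  y(z) = -0.0007-0.0237z
quadratic in z: (1.0824)z²+(0.0160)z+(-0.0956)=0, √Δ=0.6437 → z ∈ {-0.3048, 0.2899}; z = -0.3048 (taking z<0)
x = -0.0969, y = 0.0065

(-0.0969, 0.0065, -0.3048)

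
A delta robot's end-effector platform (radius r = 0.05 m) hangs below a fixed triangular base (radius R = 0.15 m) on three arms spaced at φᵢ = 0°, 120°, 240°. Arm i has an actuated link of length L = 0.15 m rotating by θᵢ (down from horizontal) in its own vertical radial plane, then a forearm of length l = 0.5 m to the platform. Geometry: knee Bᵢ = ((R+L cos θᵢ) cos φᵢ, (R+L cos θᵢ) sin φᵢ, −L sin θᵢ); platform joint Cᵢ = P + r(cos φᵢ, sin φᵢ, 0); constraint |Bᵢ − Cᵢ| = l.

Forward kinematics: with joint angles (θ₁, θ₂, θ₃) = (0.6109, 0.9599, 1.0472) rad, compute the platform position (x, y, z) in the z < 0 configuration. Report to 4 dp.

(0.0868, 0.0178, -0.5668)

φ1=0.0°: virtual centre (0.2229, 0.0000, -0.0860), radius l
S2 = (0.1860·cos120.0°, 0.1860·sin120.0°, -0.1229) = (-0.0930, 0.1611, -0.1229)
arm 3 at φ=240.0°: ρ3 = 0.1750;  S3 = (-0.0875, -0.1516, -0.1299)
subtract pairs → two planes through P
[-0.6318 0.3222 -0.0737]·P = -0.0074;  [-0.6207 -0.3031 -0.0877]·P = -0.0096
Cramer: x(z) = 0.0136-0.1292z;  y(z) = 0.0038-0.0248z
sphere 1 gives Az²+Bz+C=0 with A=1.0173, B=0.2260, C=-0.1988;  B²−4AC=0.8600;  roots -0.5668, 0.3447;  negative root z = -0.5668
x = 0.0868, y = 0.0178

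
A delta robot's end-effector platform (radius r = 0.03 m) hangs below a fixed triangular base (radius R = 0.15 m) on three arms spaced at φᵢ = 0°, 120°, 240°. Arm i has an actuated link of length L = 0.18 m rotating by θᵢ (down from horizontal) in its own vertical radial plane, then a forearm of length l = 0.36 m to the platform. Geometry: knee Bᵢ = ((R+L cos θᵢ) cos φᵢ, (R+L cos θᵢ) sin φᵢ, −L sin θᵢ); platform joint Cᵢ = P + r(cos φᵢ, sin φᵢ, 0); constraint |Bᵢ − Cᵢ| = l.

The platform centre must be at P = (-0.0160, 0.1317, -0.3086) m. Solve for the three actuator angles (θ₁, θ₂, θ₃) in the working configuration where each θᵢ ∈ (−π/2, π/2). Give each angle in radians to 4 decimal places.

θ₁ = 0.6979, θ₂ = 0.0000, θ₃ = 1.0469

arm 1 (φ=0.0°): x'=-0.0160, y'=0.1317
  e−x'=0.1360;  (l²−L²−(e−x')²−y'²−z²)/2L = -0.0941
  √(A²+B²)=0.3372;  θ1 = -1.1557+1.8536 ≈ 0.6979
φ2=120.0° → target in arm frame (0.1221, -0.0520)
  A=-0.0021, B=-0.3086, C=(l²−L²−A²−y'²−z²)/(2L)=-0.0021
  γ=atan2(-0.3086,-0.0021)=-1.5775;  ψ=arccos(-0.0067)=1.5775;  θ2=γ+ψ≈0.0000
rotate P by −φ3: (-0.1061, -0.0797, -0.3086)
  A cos θ + B sin θ = C:  0.2261·cos θ + -0.3086·sin θ = -0.1541
  √(A²+B²)=0.3825;  θ3 = -0.9386+1.9855 ≈ 1.0469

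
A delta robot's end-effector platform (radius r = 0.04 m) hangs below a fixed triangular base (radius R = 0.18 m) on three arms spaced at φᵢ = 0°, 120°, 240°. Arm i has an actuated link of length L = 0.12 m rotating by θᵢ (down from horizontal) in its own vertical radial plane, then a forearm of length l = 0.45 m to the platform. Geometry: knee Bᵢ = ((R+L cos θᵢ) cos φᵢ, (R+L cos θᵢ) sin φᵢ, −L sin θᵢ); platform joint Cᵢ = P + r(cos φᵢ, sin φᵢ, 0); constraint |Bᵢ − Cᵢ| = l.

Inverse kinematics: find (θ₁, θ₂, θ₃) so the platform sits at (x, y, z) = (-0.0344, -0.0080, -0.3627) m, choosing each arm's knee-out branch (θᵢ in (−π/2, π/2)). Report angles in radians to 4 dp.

θ₁ = 0.1749, θ₂ = -0.0870, θ₃ = -0.1740

rotate P by −φ1: (-0.0344, -0.0080, -0.3627)
  A cos θ + B sin θ = C:  0.1744·cos θ + -0.3627·sin θ = 0.1086
  θ1 = atan2(B,A) + arccos(C/0.4025) = 0.1749
φ2=120.0° → target in arm frame (0.0103, 0.0338)
  e−x'=0.1297;  (l²−L²−(e−x')²−y'²−z²)/2L = 0.1607
  γ=atan2(-0.3627,0.1297)=-1.2273;  ψ=arccos(0.4173)=1.1403;  θ2=γ+ψ≈-0.0870
arm 3 (φ=240.0°): x'=0.0241, y'=-0.0258
  e−x'=0.1159;  (l²−L²−(e−x')²−y'²−z²)/2L = 0.1769
  θ3 = atan2(B,A) + arccos(C/0.3808) = -0.1740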